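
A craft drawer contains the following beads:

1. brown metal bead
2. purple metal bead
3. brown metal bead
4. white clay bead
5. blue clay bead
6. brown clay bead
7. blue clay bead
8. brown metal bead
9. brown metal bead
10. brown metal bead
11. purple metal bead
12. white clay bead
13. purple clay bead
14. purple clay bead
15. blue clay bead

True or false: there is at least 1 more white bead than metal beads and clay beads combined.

|white beads| = 2.
metal beads: 7; clay beads: 8; combined: 7 + 8 = 15.
The claim requires 2 − 15 = -13 ≥ 1, which does not hold.

False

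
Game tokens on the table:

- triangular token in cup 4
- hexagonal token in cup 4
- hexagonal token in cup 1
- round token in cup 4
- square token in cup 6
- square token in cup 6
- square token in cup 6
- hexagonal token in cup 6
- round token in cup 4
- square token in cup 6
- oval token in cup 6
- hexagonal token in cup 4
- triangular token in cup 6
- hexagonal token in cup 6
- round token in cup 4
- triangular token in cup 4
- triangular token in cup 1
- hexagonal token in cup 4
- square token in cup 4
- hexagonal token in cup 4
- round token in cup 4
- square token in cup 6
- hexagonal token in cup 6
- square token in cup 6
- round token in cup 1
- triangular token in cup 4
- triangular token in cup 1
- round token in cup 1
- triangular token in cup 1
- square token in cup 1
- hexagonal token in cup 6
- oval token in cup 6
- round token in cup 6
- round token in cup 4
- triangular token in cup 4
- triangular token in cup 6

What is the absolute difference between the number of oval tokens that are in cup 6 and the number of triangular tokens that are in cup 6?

oval tokens in cup 6: 2. triangular tokens in cup 6: 2.
|2 − 2| = 2 − 2 = 0.

0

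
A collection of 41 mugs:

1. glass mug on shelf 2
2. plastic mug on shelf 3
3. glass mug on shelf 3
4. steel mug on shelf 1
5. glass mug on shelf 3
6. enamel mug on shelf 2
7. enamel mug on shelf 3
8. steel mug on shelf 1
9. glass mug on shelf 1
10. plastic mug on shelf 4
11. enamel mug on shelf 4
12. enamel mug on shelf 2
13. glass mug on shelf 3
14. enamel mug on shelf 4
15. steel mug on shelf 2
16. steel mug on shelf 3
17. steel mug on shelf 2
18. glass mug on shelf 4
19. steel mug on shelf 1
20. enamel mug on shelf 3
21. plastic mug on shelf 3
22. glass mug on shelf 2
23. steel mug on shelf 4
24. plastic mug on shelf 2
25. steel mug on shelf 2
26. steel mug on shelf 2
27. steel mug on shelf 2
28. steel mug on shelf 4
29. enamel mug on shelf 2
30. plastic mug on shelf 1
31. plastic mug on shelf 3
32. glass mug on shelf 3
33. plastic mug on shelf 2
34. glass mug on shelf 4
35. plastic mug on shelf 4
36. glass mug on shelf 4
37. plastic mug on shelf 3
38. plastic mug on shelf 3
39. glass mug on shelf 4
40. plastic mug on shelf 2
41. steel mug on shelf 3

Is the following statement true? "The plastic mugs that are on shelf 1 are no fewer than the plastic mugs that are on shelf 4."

False

|plastic mugs on shelf 1| = 1.
|plastic mugs on shelf 4| = 2.
The claim requires 1 ≥ 2, which does not hold.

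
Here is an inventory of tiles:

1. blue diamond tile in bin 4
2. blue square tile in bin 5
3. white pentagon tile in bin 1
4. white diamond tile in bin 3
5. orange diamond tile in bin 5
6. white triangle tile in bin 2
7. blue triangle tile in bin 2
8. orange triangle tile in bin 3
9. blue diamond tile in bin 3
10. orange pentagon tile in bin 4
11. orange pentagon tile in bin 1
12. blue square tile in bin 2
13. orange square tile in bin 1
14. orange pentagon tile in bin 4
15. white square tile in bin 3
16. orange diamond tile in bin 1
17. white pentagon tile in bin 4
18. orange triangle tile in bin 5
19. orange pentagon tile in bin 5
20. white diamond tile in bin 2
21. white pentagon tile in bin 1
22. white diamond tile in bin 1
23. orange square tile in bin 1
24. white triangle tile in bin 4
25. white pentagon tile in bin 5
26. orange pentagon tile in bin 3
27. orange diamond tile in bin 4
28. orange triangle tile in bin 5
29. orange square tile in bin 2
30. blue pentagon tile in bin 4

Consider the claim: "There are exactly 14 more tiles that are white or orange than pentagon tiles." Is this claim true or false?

True

There are 24 tiles that are white or orange.
There are 10 pentagon tiles.
The claim requires 24 − 10 (= 14) to equal 14, which holds.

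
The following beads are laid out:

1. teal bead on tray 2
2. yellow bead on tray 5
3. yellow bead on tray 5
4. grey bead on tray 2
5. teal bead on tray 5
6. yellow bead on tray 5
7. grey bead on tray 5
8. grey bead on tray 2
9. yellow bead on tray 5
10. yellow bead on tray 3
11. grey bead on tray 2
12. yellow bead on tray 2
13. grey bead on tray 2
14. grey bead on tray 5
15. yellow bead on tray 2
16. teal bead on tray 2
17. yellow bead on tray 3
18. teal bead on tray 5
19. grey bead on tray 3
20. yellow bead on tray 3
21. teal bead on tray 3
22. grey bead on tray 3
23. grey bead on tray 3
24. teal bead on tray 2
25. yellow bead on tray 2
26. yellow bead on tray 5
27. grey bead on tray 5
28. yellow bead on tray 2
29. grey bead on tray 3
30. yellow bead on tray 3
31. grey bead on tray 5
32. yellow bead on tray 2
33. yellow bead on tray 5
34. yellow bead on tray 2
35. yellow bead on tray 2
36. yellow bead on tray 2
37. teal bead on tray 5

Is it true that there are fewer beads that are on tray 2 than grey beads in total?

|beads on tray 2| = 15.
|grey beads| = 12.
The claim requires 15 < 12, which does not hold.

False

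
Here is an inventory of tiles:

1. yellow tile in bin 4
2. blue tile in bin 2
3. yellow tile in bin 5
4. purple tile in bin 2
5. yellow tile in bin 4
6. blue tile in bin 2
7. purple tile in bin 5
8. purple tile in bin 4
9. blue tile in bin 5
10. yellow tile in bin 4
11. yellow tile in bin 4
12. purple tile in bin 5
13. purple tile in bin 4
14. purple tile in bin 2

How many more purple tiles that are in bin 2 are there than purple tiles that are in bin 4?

0

purple tiles in bin 2: 2.
purple tiles in bin 4: 2.
2 − 2 = 0.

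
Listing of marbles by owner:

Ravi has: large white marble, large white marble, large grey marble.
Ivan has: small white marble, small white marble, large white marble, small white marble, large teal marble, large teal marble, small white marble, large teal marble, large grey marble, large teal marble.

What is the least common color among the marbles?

grey

Counts by color: white 7, teal 4, grey 2.
The minimum is 2, held uniquely by grey.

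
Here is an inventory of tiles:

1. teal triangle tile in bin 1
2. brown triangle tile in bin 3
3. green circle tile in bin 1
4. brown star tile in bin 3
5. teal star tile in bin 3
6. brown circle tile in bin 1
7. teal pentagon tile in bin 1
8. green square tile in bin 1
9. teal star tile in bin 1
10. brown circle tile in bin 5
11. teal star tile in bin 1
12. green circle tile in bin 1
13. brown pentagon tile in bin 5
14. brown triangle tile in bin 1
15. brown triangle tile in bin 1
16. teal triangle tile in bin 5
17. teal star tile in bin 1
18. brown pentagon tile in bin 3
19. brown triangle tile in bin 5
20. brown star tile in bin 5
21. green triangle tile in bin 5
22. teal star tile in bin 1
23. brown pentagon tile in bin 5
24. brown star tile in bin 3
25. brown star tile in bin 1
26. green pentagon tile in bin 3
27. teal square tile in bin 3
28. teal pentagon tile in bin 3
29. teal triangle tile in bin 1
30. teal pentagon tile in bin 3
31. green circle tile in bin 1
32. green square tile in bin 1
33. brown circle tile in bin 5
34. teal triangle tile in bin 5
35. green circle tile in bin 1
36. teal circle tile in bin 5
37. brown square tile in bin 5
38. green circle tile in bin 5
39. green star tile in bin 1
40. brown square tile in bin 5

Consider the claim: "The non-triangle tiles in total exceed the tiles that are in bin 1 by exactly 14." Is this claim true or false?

False

There are 31 non-triangle tiles.
There are 18 tiles in bin 1.
The claim requires 31 − 18 (= 13) to equal 14, which does not hold.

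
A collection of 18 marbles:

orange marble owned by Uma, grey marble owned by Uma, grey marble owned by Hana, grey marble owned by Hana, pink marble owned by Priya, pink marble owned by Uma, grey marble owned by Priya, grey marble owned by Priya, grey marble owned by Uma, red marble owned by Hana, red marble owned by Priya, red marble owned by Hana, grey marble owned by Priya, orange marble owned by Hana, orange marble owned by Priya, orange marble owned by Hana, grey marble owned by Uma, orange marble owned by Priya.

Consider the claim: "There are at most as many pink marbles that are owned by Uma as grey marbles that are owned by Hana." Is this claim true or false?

True

pink marbles owned by Uma: 1.
grey marbles owned by Hana: 2.
The claim requires 1 ≤ 2, which holds.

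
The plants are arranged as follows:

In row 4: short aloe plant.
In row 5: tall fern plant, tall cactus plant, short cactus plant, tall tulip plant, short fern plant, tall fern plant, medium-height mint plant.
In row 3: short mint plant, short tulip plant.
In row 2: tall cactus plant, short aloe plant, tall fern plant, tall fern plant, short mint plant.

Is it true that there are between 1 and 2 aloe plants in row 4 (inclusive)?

aloe plants in row 4: 1.
The claim requires 1 ≤ 1 ≤ 2, which holds.

True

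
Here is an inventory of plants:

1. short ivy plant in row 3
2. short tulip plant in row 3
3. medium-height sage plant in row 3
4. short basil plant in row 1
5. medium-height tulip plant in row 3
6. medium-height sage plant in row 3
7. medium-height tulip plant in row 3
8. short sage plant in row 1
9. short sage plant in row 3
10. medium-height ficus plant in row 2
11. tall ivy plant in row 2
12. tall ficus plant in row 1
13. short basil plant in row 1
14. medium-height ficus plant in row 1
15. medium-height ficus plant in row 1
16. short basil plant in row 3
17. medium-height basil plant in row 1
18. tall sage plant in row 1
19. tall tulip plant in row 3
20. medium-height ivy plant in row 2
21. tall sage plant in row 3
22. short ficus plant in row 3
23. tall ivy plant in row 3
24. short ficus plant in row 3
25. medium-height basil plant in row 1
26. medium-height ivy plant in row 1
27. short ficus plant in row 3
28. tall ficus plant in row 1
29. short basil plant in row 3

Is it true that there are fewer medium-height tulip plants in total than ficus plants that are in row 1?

|medium-height tulip plants| = 2.
|ficus plants in row 1| = 4.
The claim requires 2 < 4, which holds.

True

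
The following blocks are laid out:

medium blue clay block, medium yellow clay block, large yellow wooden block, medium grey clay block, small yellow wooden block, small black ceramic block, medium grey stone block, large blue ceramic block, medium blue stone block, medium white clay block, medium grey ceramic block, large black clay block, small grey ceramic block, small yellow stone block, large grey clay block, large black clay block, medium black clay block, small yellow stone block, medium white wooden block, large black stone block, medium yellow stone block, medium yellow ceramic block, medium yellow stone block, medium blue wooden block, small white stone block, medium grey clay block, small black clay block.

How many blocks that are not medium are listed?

13

Total blocks: 27; with the excluded value: 14; remaining 27 − 14 = 13.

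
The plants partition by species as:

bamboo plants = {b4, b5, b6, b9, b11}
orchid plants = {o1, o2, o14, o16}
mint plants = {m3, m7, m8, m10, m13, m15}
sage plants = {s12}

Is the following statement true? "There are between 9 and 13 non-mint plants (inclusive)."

There are 10 non-mint plants.
The claim requires 9 ≤ 10 ≤ 13, which holds.

True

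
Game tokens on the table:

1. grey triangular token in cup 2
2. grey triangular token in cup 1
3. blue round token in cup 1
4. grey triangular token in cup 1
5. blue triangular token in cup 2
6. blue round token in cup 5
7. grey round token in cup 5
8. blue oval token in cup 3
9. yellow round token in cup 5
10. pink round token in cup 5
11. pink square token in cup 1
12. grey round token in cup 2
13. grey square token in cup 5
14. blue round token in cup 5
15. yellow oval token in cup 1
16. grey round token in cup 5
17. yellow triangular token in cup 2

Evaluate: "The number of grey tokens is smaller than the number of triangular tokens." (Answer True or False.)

|grey tokens| = 7.
|triangular tokens| = 5.
The claim requires 7 < 5, which does not hold.

False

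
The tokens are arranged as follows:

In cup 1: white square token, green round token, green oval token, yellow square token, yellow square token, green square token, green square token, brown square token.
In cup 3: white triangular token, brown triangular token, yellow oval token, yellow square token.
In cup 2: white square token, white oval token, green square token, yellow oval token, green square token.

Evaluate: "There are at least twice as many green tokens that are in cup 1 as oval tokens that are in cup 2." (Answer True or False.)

True

|green tokens in cup 1| = 4.
|oval tokens in cup 2| = 2.
The claim requires 4 ≥ 2 × 2 = 4, which holds.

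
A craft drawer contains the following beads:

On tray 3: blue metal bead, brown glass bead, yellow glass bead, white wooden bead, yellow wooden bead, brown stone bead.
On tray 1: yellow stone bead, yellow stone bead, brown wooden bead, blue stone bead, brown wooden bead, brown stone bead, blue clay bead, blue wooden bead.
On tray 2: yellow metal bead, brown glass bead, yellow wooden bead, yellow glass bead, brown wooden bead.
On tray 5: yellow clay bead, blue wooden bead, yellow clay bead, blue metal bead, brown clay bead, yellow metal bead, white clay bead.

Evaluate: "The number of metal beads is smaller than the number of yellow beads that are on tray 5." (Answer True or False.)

There are 4 metal beads.
There are 3 yellow beads on tray 5.
The claim requires 4 < 3, which does not hold.

False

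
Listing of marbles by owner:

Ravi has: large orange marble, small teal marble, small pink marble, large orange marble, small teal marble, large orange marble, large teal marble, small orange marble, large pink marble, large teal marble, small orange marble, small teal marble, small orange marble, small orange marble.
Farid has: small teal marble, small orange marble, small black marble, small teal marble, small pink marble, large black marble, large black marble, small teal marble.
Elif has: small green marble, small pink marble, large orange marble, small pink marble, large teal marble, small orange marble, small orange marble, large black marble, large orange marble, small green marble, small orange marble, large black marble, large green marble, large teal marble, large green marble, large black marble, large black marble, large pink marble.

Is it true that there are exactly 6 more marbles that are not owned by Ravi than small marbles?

marbles that are not owned by Ravi: 26.
small marbles: 21.
The claim requires 26 − 21 (= 5) to equal 6, which does not hold.

False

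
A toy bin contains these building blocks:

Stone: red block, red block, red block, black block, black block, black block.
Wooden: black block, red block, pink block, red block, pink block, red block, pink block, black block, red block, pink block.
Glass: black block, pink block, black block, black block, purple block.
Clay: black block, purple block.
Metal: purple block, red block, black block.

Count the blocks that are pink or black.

15

black: 10; pink: 5; together 10 + 5 = 15.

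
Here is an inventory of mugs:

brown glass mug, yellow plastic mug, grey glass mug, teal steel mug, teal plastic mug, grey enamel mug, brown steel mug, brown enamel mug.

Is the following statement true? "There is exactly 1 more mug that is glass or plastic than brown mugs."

True

mugs that are glass or plastic: 4.
brown mugs: 3.
The claim requires 4 − 3 (= 1) to equal 1, which holds.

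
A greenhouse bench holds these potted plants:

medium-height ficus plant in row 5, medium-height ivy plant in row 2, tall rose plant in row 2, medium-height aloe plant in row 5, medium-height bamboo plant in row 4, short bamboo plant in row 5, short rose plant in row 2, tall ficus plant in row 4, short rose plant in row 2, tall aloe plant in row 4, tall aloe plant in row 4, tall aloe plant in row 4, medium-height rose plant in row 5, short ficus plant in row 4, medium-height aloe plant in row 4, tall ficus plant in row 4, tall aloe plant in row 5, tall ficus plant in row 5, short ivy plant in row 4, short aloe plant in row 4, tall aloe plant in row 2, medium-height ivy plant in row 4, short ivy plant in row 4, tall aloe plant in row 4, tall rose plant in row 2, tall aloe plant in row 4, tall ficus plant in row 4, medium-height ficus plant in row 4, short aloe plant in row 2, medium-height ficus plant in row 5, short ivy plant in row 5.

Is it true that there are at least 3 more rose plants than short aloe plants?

There are 5 rose plants.
There are 2 short aloe plants.
The claim requires 5 − 2 = 3 ≥ 3, which holds.

True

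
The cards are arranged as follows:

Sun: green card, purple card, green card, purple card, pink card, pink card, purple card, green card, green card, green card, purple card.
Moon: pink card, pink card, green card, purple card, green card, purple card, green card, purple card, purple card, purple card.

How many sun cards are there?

11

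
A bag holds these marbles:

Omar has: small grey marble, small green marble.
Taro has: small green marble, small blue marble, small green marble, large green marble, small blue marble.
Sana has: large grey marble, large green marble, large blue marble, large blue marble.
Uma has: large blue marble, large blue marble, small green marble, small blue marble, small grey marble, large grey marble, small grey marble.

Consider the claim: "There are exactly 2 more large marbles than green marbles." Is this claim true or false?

True

|large marbles| = 8.
|green marbles| = 6.
The claim requires 8 − 6 (= 2) to equal 2, which holds.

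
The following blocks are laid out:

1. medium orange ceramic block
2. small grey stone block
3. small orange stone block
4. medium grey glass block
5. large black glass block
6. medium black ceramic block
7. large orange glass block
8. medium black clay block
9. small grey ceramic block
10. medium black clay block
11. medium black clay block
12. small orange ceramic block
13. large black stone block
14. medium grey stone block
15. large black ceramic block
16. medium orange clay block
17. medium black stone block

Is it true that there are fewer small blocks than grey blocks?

False

There are 4 small blocks.
There are 4 grey blocks.
The claim requires 4 < 4, which does not hold.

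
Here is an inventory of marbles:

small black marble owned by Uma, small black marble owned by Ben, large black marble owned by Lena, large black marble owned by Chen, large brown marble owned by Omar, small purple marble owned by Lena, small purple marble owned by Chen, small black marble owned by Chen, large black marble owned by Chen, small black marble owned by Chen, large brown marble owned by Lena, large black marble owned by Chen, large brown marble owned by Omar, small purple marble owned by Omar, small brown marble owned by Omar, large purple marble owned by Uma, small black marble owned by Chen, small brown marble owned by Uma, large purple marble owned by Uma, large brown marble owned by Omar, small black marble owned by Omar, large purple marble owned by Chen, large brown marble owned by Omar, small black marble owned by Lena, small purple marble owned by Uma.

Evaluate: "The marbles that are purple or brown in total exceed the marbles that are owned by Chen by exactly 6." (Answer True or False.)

True

There are 14 marbles that are purple or brown.
Count of marbles owned by Chen: 8.
The claim requires 14 − 8 (= 6) to equal 6, which holds.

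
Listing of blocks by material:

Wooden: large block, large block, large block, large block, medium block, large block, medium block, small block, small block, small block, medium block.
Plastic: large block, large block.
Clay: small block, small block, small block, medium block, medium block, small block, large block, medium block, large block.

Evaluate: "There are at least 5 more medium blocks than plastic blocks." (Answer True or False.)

False

medium blocks: 6.
plastic blocks: 2.
The claim requires 6 − 2 = 4 ≥ 5, which does not hold.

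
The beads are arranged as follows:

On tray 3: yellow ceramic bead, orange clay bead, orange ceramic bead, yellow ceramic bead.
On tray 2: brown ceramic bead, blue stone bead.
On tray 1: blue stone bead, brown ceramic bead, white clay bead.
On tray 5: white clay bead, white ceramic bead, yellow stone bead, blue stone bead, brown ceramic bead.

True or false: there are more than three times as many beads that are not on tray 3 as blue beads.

There are 10 beads that are not on tray 3.
There are 3 blue beads.
The claim requires 10 > 3 × 3 = 9, which holds.

True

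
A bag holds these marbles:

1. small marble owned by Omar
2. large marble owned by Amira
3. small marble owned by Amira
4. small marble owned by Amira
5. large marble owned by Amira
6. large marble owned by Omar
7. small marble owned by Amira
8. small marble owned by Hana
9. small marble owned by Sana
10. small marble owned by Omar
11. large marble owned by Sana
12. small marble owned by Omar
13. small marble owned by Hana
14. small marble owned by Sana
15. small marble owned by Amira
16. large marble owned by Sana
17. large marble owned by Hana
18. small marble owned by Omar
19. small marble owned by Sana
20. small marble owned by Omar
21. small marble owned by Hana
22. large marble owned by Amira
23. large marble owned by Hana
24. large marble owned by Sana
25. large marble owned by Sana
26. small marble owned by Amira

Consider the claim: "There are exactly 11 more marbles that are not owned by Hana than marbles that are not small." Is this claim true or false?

True

|marbles that are not owned by Hana| = 21.
|marbles that are not small| = 10.
The claim requires 21 − 10 (= 11) to equal 11, which holds.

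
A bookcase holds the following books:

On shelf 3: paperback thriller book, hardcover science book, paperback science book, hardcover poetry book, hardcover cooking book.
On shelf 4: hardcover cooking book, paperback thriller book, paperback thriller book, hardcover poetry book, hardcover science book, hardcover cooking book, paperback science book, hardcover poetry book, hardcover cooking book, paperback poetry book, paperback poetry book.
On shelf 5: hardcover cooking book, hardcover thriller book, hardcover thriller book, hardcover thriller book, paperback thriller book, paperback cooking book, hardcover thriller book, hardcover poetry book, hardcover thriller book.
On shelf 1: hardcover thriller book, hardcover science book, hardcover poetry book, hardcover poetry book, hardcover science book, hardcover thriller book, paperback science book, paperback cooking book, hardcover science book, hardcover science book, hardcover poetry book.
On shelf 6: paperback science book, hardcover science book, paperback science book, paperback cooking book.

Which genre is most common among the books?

Counts by genre: science 12, thriller 11, poetry 9, cooking 8.
The maximum is 12, held uniquely by science.

science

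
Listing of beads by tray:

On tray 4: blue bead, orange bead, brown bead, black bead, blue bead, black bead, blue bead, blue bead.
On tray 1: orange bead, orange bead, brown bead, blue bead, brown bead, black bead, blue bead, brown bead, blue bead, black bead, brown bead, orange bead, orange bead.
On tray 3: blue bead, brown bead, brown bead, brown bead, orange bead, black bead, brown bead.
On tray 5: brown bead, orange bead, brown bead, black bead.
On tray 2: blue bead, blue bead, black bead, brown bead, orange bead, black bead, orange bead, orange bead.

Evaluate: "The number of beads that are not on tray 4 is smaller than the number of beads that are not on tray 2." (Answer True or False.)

|beads that are not on tray 4| = 32.
|beads that are not on tray 2| = 32.
The claim requires 32 < 32, which does not hold.

False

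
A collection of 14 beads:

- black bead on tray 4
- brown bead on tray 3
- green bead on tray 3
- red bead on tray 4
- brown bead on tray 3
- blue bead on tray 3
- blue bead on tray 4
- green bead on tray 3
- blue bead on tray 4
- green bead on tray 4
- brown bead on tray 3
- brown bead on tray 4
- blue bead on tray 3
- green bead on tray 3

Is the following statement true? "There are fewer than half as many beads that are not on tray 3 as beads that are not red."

There are 6 beads that are not on tray 3.
There are 13 beads that are not red.
The claim requires 2 × 6 = 12 < 13, which holds.

True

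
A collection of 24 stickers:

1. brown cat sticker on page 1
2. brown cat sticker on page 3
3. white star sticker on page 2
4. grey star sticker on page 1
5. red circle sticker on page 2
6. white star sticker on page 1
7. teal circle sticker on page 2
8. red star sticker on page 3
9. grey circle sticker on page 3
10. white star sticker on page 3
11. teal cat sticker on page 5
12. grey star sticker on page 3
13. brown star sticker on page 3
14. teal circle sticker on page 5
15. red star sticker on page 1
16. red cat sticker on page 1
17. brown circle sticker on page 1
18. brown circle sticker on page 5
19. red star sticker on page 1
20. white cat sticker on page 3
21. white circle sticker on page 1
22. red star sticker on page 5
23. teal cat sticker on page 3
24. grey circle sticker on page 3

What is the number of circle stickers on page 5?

2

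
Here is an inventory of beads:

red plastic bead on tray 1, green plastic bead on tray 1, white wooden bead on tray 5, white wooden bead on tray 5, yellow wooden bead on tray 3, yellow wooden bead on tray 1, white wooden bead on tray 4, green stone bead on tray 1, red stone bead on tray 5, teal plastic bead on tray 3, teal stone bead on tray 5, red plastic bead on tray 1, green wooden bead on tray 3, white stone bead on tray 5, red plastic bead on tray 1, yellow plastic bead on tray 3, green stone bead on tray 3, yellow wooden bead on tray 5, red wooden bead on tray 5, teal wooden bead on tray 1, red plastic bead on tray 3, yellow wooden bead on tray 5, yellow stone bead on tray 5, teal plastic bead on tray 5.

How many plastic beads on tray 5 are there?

1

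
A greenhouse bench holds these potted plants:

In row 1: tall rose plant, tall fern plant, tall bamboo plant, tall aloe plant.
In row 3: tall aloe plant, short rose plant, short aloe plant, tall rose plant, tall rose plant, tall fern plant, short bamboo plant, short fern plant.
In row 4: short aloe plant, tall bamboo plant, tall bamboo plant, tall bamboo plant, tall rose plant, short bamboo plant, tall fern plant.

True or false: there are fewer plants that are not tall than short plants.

plants that are not tall: 6.
short plants: 6.
The claim requires 6 < 6, which does not hold.

False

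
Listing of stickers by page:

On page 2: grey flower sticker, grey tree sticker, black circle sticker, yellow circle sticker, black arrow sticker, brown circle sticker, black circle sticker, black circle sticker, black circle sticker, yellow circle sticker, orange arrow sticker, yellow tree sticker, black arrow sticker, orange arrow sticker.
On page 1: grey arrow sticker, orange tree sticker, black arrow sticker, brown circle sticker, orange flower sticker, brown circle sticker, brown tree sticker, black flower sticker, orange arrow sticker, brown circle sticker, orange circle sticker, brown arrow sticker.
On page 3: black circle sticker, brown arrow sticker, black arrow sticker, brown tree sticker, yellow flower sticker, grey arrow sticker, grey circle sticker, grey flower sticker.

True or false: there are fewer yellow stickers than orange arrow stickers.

There are 4 yellow stickers.
There are 3 orange arrow stickers.
The claim requires 4 < 3, which does not hold.

False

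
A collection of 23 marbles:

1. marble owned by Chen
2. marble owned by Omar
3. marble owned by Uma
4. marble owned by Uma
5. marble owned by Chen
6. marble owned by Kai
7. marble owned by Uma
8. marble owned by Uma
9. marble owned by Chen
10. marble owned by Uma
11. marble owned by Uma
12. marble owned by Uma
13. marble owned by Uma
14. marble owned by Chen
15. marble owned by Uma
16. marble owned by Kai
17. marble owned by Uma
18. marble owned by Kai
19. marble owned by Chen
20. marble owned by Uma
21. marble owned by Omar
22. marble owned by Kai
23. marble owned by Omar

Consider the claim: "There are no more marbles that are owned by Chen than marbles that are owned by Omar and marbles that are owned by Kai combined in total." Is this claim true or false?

marbles owned by Chen: 5.
marbles owned by Omar: 3; marbles owned by Kai: 4; combined: 3 + 4 = 7.
The claim requires 5 ≤ 7, which holds.

True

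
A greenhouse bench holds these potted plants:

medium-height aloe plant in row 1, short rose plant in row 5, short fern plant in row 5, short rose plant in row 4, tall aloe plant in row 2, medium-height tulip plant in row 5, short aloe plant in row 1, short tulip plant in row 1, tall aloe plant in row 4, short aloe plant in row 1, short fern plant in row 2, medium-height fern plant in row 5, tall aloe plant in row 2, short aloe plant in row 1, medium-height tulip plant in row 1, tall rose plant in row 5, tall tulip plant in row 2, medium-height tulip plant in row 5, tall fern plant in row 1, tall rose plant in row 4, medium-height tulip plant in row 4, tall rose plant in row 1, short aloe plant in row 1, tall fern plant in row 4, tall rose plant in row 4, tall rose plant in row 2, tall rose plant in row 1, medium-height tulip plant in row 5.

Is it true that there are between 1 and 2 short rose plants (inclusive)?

|short rose plants| = 2.
The claim requires 1 ≤ 2 ≤ 2, which holds.

True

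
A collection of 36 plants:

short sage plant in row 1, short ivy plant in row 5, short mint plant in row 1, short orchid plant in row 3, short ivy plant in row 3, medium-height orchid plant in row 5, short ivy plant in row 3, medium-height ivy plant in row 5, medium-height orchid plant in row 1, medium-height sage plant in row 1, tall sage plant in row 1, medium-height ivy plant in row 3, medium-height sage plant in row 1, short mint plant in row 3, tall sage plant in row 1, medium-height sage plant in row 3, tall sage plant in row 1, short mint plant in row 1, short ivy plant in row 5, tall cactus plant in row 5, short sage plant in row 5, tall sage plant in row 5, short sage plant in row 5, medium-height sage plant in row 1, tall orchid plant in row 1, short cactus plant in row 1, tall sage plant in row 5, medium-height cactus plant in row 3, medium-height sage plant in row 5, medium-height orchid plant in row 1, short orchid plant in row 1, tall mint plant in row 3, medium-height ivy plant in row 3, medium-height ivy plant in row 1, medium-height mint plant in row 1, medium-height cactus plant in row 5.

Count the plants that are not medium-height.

21

Total plants: 36; with the excluded value: 15; remaining 36 − 15 = 21.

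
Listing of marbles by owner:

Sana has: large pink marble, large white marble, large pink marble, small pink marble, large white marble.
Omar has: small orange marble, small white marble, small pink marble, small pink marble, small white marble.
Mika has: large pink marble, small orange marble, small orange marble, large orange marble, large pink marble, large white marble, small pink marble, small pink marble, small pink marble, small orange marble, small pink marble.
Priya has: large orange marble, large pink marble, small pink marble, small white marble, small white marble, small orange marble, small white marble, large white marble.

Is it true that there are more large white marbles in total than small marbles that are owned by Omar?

There are 4 large white marbles.
Count of small marbles owned by Omar: 5.
The claim requires 4 > 5, which does not hold.

False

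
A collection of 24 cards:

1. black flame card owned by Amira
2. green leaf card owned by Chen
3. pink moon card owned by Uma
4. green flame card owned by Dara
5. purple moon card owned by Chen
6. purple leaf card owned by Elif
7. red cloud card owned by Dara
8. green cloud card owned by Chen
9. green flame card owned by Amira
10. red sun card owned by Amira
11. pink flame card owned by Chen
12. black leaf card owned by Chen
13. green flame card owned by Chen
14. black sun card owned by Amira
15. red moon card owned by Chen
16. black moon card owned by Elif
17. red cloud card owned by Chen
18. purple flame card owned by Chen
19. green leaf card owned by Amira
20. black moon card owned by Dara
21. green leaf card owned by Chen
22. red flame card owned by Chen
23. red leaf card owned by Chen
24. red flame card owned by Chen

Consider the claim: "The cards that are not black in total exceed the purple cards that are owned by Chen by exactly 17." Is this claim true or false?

True

There are 19 cards that are not black.
Count of purple cards owned by Chen: 2.
The claim requires 19 − 2 (= 17) to equal 17, which holds.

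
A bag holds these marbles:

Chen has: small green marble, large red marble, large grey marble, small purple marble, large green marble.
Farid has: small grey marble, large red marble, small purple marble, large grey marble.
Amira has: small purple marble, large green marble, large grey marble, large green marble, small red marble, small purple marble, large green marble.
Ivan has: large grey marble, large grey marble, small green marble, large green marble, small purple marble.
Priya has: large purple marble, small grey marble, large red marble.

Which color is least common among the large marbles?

purple

Counts by color (restricted to large marbles): grey 5, green 5, red 3, purple 1.
The minimum is 1, held uniquely by purple.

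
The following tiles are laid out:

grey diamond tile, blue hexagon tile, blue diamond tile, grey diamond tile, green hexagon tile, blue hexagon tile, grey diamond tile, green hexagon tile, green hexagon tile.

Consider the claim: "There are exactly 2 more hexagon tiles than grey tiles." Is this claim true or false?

hexagon tiles: 5.
grey tiles: 3.
The claim requires 5 − 3 (= 2) to equal 2, which holds.

True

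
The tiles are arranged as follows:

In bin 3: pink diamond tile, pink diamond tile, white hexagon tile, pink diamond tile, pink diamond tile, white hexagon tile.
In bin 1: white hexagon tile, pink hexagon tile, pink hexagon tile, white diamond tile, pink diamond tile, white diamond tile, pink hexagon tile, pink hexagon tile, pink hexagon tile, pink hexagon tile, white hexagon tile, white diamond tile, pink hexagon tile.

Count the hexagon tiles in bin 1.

9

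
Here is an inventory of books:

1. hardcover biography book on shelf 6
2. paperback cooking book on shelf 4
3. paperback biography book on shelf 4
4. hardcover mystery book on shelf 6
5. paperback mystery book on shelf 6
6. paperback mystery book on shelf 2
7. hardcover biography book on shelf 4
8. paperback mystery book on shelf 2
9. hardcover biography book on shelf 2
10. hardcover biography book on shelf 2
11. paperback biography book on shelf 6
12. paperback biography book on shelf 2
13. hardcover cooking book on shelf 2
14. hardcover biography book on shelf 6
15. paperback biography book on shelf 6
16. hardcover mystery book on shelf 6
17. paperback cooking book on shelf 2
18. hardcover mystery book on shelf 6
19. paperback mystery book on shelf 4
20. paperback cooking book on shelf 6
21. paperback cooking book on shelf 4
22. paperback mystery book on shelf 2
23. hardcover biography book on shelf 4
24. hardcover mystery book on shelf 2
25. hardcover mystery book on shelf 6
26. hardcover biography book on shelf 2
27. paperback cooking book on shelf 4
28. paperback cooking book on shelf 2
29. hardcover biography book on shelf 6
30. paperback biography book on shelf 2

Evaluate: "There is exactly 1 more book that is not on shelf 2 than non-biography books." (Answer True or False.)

|books that are not on shelf 2| = 18.
|non-biography books| = 17.
The claim requires 18 − 17 (= 1) to equal 1, which holds.

True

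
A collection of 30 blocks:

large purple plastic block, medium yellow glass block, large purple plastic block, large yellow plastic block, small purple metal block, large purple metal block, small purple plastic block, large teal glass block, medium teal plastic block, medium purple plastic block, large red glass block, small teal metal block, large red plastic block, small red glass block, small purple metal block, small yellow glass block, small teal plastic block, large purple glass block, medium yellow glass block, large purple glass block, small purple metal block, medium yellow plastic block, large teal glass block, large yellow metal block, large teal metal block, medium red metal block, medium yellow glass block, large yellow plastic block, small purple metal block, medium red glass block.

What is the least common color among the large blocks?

red

Counts by color (restricted to large blocks): purple 5, yellow 3, teal 3, red 2.
The minimum is 2, held uniquely by red.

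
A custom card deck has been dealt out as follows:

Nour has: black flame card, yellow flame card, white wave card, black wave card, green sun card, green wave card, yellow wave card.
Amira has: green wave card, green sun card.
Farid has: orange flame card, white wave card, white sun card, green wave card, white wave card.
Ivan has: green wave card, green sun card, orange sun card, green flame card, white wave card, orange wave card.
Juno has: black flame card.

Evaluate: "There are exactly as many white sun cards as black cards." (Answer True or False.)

|white sun cards| = 1.
|black cards| = 3.
The claim requires 1 = 3, which does not hold.

False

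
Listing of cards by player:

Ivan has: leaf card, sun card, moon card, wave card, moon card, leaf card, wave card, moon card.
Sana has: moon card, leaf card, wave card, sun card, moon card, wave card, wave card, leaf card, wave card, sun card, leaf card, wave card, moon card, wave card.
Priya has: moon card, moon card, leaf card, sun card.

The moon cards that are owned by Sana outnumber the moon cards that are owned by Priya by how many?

moon cards owned by Sana: 3.
moon cards owned by Priya: 2.
3 − 2 = 1.

1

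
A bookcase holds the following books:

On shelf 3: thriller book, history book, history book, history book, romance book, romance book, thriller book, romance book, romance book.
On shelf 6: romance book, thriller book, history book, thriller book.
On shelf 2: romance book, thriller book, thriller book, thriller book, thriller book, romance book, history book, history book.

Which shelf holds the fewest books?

Counts by shelf: shelf 3→9, shelf 2→8, shelf 6→4.
The minimum is 4, held uniquely by shelf 6.

shelf 6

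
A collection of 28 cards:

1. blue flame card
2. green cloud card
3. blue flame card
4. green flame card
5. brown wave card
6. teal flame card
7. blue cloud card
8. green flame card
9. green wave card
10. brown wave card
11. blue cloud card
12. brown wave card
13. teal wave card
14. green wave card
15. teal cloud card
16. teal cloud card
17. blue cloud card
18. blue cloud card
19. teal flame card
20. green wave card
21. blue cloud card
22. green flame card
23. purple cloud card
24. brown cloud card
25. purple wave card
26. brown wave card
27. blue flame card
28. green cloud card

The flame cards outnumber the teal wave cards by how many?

flame cards: 8.
teal wave cards: 1.
8 − 1 = 7.

7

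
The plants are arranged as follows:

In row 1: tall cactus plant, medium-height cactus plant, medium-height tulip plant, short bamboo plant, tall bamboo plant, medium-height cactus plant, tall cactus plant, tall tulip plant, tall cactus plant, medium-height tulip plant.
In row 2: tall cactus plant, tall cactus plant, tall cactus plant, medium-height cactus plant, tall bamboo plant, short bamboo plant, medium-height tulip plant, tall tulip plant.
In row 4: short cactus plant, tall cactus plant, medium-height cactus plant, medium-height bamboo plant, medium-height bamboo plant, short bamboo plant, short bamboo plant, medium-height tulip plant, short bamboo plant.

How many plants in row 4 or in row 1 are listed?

19

in row 1: 10; in row 4: 9; together 10 + 9 = 19.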